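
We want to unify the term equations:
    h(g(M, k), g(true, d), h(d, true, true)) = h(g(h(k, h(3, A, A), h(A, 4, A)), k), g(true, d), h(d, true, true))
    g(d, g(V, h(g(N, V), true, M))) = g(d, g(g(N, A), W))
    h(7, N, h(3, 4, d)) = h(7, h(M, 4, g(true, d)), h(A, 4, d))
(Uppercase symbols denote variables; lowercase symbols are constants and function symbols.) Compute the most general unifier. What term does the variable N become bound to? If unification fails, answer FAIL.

Decompose h/3: g(M, k) = g(h(k, h(3, A, A), h(A, 4, A)), k),  g(true, d) = g(true, d),  h(d, true, true) = h(d, true, true).
Decompose g/2: M = h(k, h(3, A, A), h(A, 4, A)),  k = k.
Bind M := h(k, h(3, A, A), h(A, 4, A)); substituting into the 2 remaining equations that mention M gives: g(d, g(V, h(g(N, V), true, h(k, h(3, A, A), h(A, 4, A))))) = g(d, g(g(N, A), W)),  h(7, N, h(3, 4, d)) = h(7, h(h(k, h(3, A, A), h(A, 4, A)), 4, g(true, d)), h(A, 4, d)).
Delete trivial equation k = k.
Delete trivial equation g(true, d) = g(true, d).
Delete trivial equation h(d, true, true) = h(d, true, true).
Decompose g/2: d = d,  g(V, h(g(N, V), true, h(k, h(3, A, A), h(A, 4, A)))) = g(g(N, A), W).
Delete trivial equation d = d.
Decompose g/2: V = g(N, A),  h(g(N, V), true, h(k, h(3, A, A), h(A, 4, A))) = W.
Bind V := g(N, A); substituting into the one remaining equation that mentions V gives: h(g(N, g(N, A)), true, h(k, h(3, A, A), h(A, 4, A))) = W.
Bind W := h(g(N, g(N, A)), true, h(k, h(3, A, A), h(A, 4, A))); no other remaining equation mentions W.
Decompose h/3: 7 = 7,  N = h(h(k, h(3, A, A), h(A, 4, A)), 4, g(true, d)),  h(3, 4, d) = h(A, 4, d).
Delete trivial equation 7 = 7.
Bind N := h(h(k, h(3, A, A), h(A, 4, A)), 4, g(true, d)); no other remaining equation mentions N. Substituting into the earlier bindings gives V := g(h(h(k, h(3, A, A), h(A, 4, A)), 4, g(true, d)), A), W := h(g(h(h(k, h(3, A, A), h(A, 4, A)), 4, g(true, d)), g(h(h(k, h(3, A, A), h(A, 4, A)), 4, g(true, d)), A)), true, h(k, h(3, A, A), h(A, 4, A))).
Decompose h/3: 3 = A,  4 = 4,  d = d.
Bind A := 3; no other remaining equation mentions A. Substituting into the earlier bindings gives M := h(k, h(3, 3, 3), h(3, 4, 3)), V := g(h(h(k, h(3, 3, 3), h(3, 4, 3)), 4, g(true, d)), 3), W := h(g(h(h(k, h(3, 3, 3), h(3, 4, 3)), 4, g(true, d)), g(h(h(k, h(3, 3, 3), h(3, 4, 3)), 4, g(true, d)), 3)), true, h(k, h(3, 3, 3), h(3, 4, 3))), N := h(h(k, h(3, 3, 3), h(3, 4, 3)), 4, g(true, d)).
Delete trivial equation 4 = 4.
Delete trivial equation d = d.
MGU = { M -> h(k, h(3, 3, 3), h(3, 4, 3)), V -> g(h(h(k, h(3, 3, 3), h(3, 4, 3)), 4, g(true, d)), 3), W -> h(g(h(h(k, h(3, 3, 3), h(3, 4, 3)), 4, g(true, d)), g(h(h(k, h(3, 3, 3), h(3, 4, 3)), 4, g(true, d)), 3)), true, h(k, h(3, 3, 3), h(3, 4, 3))), N -> h(h(k, h(3, 3, 3), h(3, 4, 3)), 4, g(true, d)), A -> 3 }, so N -> h(h(k, h(3, 3, 3), h(3, 4, 3)), 4, g(true, d)).

h(h(k, h(3, 3, 3), h(3, 4, 3)), 4, g(true, d))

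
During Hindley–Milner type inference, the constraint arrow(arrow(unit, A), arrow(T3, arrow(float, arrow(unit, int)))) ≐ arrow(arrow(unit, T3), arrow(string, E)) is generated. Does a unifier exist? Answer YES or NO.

Decompose arrow/2: arrow(unit, A) ≐ arrow(unit, T3),  arrow(T3, arrow(float, arrow(unit, int))) ≐ arrow(string, E).
Decompose arrow/2: unit ≐ unit,  A ≐ T3.
Delete trivial equation unit ≐ unit.
Bind A := T3; no other remaining equation mentions A.
Decompose arrow/2: T3 ≐ string,  arrow(float, arrow(unit, int)) ≐ E.
Bind T3 := string; no other remaining equation mentions T3. Substituting into the earlier binding gives A := string.
Bind E := arrow(float, arrow(unit, int)).
No equations remain and no clash or occurs-check failure arose, so a unifier exists.

YES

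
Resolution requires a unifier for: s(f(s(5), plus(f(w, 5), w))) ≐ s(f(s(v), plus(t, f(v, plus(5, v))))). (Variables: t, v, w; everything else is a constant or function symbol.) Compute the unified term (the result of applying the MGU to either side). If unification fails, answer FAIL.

s(f(s(5), plus(f(f(5, plus(5, 5)), 5), f(5, plus(5, 5)))))

Decompose s/1: f(s(5), plus(f(w, 5), w)) ≐ f(s(v), plus(t, f(v, plus(5, v)))).
Decompose f/2: s(5) ≐ s(v),  plus(f(w, 5), w) ≐ plus(t, f(v, plus(5, v))).
Decompose s/1: 5 ≐ v.
Bind v := 5; substituting into the remaining equation gives: plus(f(w, 5), w) ≐ plus(t, f(5, plus(5, 5))).
Decompose plus/2: f(w, 5) ≐ t,  w ≐ f(5, plus(5, 5)).
Bind t := f(w, 5); no other remaining equation mentions t.
Bind w := f(5, plus(5, 5)). Substituting into the earlier binding gives t := f(f(5, plus(5, 5)), 5).
Applying the MGU to either side gives s(f(s(5), plus(f(f(5, plus(5, 5)), 5), f(5, plus(5, 5))))).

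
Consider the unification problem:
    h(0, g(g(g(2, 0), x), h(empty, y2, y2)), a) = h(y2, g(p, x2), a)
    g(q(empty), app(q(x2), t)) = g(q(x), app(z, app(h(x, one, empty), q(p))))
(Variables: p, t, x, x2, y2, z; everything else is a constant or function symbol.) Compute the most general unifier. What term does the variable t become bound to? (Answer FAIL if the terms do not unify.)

app(h(empty, one, empty), q(g(g(2, 0), empty)))

Decompose h/3: 0 = y2,  g(g(g(2, 0), x), h(empty, y2, y2)) = g(p, x2),  a = a.
Bind y2 := 0; substituting into the one remaining equation that mentions y2 gives: g(g(g(2, 0), x), h(empty, 0, 0)) = g(p, x2).
Decompose g/2: g(g(2, 0), x) = p,  h(empty, 0, 0) = x2.
Bind p := g(g(2, 0), x); substituting into the one remaining equation that mentions p gives: g(q(empty), app(q(x2), t)) = g(q(x), app(z, app(h(x, one, empty), q(g(g(2, 0), x))))).
Bind x2 := h(empty, 0, 0); substituting into the one remaining equation that mentions x2 gives: g(q(empty), app(q(h(empty, 0, 0)), t)) = g(q(x), app(z, app(h(x, one, empty), q(g(g(2, 0), x))))).
Delete trivial equation a = a.
Decompose g/2: q(empty) = q(x),  app(q(h(empty, 0, 0)), t) = app(z, app(h(x, one, empty), q(g(g(2, 0), x)))).
Decompose q/1: empty = x.
Bind x := empty; substituting into the remaining equation gives: app(q(h(empty, 0, 0)), t) = app(z, app(h(empty, one, empty), q(g(g(2, 0), empty)))). Substituting into the earlier binding gives p := g(g(2, 0), empty).
Decompose app/2: q(h(empty, 0, 0)) = z,  t = app(h(empty, one, empty), q(g(g(2, 0), empty))).
Bind z := q(h(empty, 0, 0)); no other remaining equation mentions z.
Bind t := app(h(empty, one, empty), q(g(g(2, 0), empty))).
MGU = { y2 := 0, p := g(g(2, 0), empty), x2 := h(empty, 0, 0), x := empty, z := q(h(empty, 0, 0)), t := app(h(empty, one, empty), q(g(g(2, 0), empty))) }, so t := app(h(empty, one, empty), q(g(g(2, 0), empty))).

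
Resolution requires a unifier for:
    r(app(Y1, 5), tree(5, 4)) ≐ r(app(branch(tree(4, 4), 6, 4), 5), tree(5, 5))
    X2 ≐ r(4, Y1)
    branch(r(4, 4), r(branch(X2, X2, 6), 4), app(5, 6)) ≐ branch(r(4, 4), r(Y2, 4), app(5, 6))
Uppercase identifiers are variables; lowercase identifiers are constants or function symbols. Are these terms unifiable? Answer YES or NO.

NO

Decompose r/2: app(Y1, 5) ≐ app(branch(tree(4, 4), 6, 4), 5),  tree(5, 4) ≐ tree(5, 5).
Decompose app/2: Y1 ≐ branch(tree(4, 4), 6, 4),  5 ≐ 5.
Bind Y1 := branch(tree(4, 4), 6, 4); substituting into the one remaining equation that mentions Y1 gives: X2 ≐ r(4, branch(tree(4, 4), 6, 4)).
Delete trivial equation 5 ≐ 5.
Decompose tree/2: 5 ≐ 5,  4 ≐ 5.
Delete trivial equation 5 ≐ 5.
Clash: constants 4 and 5 differ; no unifier exists.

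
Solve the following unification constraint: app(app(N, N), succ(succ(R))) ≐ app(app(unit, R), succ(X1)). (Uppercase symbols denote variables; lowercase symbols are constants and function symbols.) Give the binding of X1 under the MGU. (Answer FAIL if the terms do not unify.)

succ(unit)

Decompose app/2: app(N, N) ≐ app(unit, R),  succ(succ(R)) ≐ succ(X1).
Decompose app/2: N ≐ unit,  N ≐ R.
Bind N := unit; substituting into the one remaining equation that mentions N gives: unit ≐ R.
Bind R := unit; substituting into the remaining equation gives: succ(succ(unit)) ≐ succ(X1).
Decompose succ/1: succ(unit) ≐ X1.
Bind X1 := succ(unit).
MGU = { N ↦ unit, R ↦ unit, X1 ↦ succ(unit) }, so X1 ↦ succ(unit).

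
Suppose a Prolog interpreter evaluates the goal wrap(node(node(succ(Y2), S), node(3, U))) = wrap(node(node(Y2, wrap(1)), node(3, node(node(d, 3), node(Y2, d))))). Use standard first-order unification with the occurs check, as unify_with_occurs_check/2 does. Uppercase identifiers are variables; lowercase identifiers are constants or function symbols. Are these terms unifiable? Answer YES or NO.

Decompose wrap/1: node(node(succ(Y2), S), node(3, U)) = node(node(Y2, wrap(1)), node(3, node(node(d, 3), node(Y2, d)))).
Decompose node/2: node(succ(Y2), S) = node(Y2, wrap(1)),  node(3, U) = node(3, node(node(d, 3), node(Y2, d))).
Decompose node/2: succ(Y2) = Y2,  S = wrap(1).
Occurs check fails: Y2 occurs in succ(Y2); the equation Y2 = succ(Y2) has no finite solution.

NO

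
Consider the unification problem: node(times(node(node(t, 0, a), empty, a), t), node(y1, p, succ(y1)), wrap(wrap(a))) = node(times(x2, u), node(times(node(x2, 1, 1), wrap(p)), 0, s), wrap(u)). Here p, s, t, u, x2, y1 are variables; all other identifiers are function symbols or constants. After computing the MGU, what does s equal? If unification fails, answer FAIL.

Decompose node/3: times(node(node(t, 0, a), empty, a), t) = times(x2, u),  node(y1, p, succ(y1)) = node(times(node(x2, 1, 1), wrap(p)), 0, s),  wrap(wrap(a)) = wrap(u).
Decompose times/2: node(node(t, 0, a), empty, a) = x2,  t = u.
Bind x2 := node(node(t, 0, a), empty, a); substituting into the one remaining equation that mentions x2 gives: node(y1, p, succ(y1)) = node(times(node(node(node(t, 0, a), empty, a), 1, 1), wrap(p)), 0, s).
Bind t := u; substituting into the one remaining equation that mentions t gives: node(y1, p, succ(y1)) = node(times(node(node(node(u, 0, a), empty, a), 1, 1), wrap(p)), 0, s). Substituting into the earlier binding gives x2 := node(node(u, 0, a), empty, a).
Decompose node/3: y1 = times(node(node(node(u, 0, a), empty, a), 1, 1), wrap(p)),  p = 0,  succ(y1) = s.
Bind y1 := times(node(node(node(u, 0, a), empty, a), 1, 1), wrap(p)); substituting into the one remaining equation that mentions y1 gives: succ(times(node(node(node(u, 0, a), empty, a), 1, 1), wrap(p))) = s.
Bind p := 0; substituting into the one remaining equation that mentions p gives: succ(times(node(node(node(u, 0, a), empty, a), 1, 1), wrap(0))) = s. Substituting into the earlier binding gives y1 := times(node(node(node(u, 0, a), empty, a), 1, 1), wrap(0)).
Bind s := succ(times(node(node(node(u, 0, a), empty, a), 1, 1), wrap(0))); no other remaining equation mentions s.
Decompose wrap/1: wrap(a) = u.
Bind u := wrap(a). Substituting into the earlier bindings gives x2 := node(node(wrap(a), 0, a), empty, a), t := wrap(a), y1 := times(node(node(node(wrap(a), 0, a), empty, a), 1, 1), wrap(0)), s := succ(times(node(node(node(wrap(a), 0, a), empty, a), 1, 1), wrap(0))).
MGU = { x2 -> node(node(wrap(a), 0, a), empty, a), t -> wrap(a), y1 -> times(node(node(node(wrap(a), 0, a), empty, a), 1, 1), wrap(0)), p -> 0, s -> succ(times(node(node(node(wrap(a), 0, a), empty, a), 1, 1), wrap(0))), u -> wrap(a) }, so s -> succ(times(node(node(node(wrap(a), 0, a), empty, a), 1, 1), wrap(0))).

succ(times(node(node(node(wrap(a), 0, a), empty, a), 1, 1), wrap(0)))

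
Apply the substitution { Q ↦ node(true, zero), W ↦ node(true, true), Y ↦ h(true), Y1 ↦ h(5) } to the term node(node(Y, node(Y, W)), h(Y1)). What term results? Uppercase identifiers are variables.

node(node(h(true), node(h(true), node(true, true))), h(h(5)))

Replace each occurrence of W with node(true, true).
Replace each occurrence of Y with h(true).
Replace each occurrence of Y1 with h(5).
Result: node(node(h(true), node(h(true), node(true, true))), h(h(5))).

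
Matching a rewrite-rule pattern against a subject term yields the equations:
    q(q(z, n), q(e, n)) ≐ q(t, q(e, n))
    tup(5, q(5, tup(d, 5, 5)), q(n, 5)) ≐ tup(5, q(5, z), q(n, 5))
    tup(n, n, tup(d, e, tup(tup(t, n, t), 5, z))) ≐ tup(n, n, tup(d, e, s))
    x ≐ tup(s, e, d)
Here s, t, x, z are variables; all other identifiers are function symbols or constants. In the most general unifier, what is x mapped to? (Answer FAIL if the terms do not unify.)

tup(tup(tup(q(tup(d, 5, 5), n), n, q(tup(d, 5, 5), n)), 5, tup(d, 5, 5)), e, d)

Decompose q/2: q(z, n) ≐ t,  q(e, n) ≐ q(e, n).
Bind t := q(z, n); substituting into the one remaining equation that mentions t gives: tup(n, n, tup(d, e, tup(tup(q(z, n), n, q(z, n)), 5, z))) ≐ tup(n, n, tup(d, e, s)).
Delete trivial equation q(e, n) ≐ q(e, n).
Decompose tup/3: 5 ≐ 5,  q(5, tup(d, 5, 5)) ≐ q(5, z),  q(n, 5) ≐ q(n, 5).
Delete trivial equation 5 ≐ 5.
Decompose q/2: 5 ≐ 5,  tup(d, 5, 5) ≐ z.
Delete trivial equation 5 ≐ 5.
Bind z := tup(d, 5, 5); substituting into the one remaining equation that mentions z gives: tup(n, n, tup(d, e, tup(tup(q(tup(d, 5, 5), n), n, q(tup(d, 5, 5), n)), 5, tup(d, 5, 5)))) ≐ tup(n, n, tup(d, e, s)). Substituting into the earlier binding gives t := q(tup(d, 5, 5), n).
Delete trivial equation q(n, 5) ≐ q(n, 5).
Decompose tup/3: n ≐ n,  n ≐ n,  tup(d, e, tup(tup(q(tup(d, 5, 5), n), n, q(tup(d, 5, 5), n)), 5, tup(d, 5, 5))) ≐ tup(d, e, s).
Delete trivial equation n ≐ n.
Delete trivial equation n ≐ n.
Decompose tup/3: d ≐ d,  e ≐ e,  tup(tup(q(tup(d, 5, 5), n), n, q(tup(d, 5, 5), n)), 5, tup(d, 5, 5)) ≐ s.
Delete trivial equation d ≐ d.
Delete trivial equation e ≐ e.
Bind s := tup(tup(q(tup(d, 5, 5), n), n, q(tup(d, 5, 5), n)), 5, tup(d, 5, 5)); substituting into the remaining equation gives: x ≐ tup(tup(tup(q(tup(d, 5, 5), n), n, q(tup(d, 5, 5), n)), 5, tup(d, 5, 5)), e, d).
Bind x := tup(tup(tup(q(tup(d, 5, 5), n), n, q(tup(d, 5, 5), n)), 5, tup(d, 5, 5)), e, d).
MGU = { t := q(tup(d, 5, 5), n), z := tup(d, 5, 5), s := tup(tup(q(tup(d, 5, 5), n), n, q(tup(d, 5, 5), n)), 5, tup(d, 5, 5)), x := tup(tup(tup(q(tup(d, 5, 5), n), n, q(tup(d, 5, 5), n)), 5, tup(d, 5, 5)), e, d) }, so x := tup(tup(tup(q(tup(d, 5, 5), n), n, q(tup(d, 5, 5), n)), 5, tup(d, 5, 5)), e, d).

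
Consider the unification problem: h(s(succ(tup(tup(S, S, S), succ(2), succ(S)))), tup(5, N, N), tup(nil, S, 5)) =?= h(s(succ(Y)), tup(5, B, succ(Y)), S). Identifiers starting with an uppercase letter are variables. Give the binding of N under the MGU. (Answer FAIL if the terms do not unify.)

Decompose h/3: s(succ(tup(tup(S, S, S), succ(2), succ(S)))) =?= s(succ(Y)),  tup(5, N, N) =?= tup(5, B, succ(Y)),  tup(nil, S, 5) =?= S.
Decompose s/1: succ(tup(tup(S, S, S), succ(2), succ(S))) =?= succ(Y).
Decompose succ/1: tup(tup(S, S, S), succ(2), succ(S)) =?= Y.
Bind Y := tup(tup(S, S, S), succ(2), succ(S)); substituting into the one remaining equation that mentions Y gives: tup(5, N, N) =?= tup(5, B, succ(tup(tup(S, S, S), succ(2), succ(S)))).
Decompose tup/3: 5 =?= 5,  N =?= B,  N =?= succ(tup(tup(S, S, S), succ(2), succ(S))).
Delete trivial equation 5 =?= 5.
Bind N := B; substituting into the one remaining equation that mentions N gives: B =?= succ(tup(tup(S, S, S), succ(2), succ(S))).
Bind B := succ(tup(tup(S, S, S), succ(2), succ(S))); no other remaining equation mentions B. Substituting into the earlier binding gives N := succ(tup(tup(S, S, S), succ(2), succ(S))).
Occurs check fails: S occurs in tup(nil, S, 5); the equation S =?= tup(nil, S, 5) has no finite solution.

FAIL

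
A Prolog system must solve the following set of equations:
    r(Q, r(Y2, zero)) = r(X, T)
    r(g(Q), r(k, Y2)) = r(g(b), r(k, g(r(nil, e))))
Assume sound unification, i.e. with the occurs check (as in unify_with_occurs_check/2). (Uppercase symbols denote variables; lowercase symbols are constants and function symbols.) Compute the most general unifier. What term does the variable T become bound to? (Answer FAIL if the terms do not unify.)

Decompose r/2: Q = X,  r(Y2, zero) = T.
Bind Q := X; substituting into the one remaining equation that mentions Q gives: r(g(X), r(k, Y2)) = r(g(b), r(k, g(r(nil, e)))).
Bind T := r(Y2, zero); no other remaining equation mentions T.
Decompose r/2: g(X) = g(b),  r(k, Y2) = r(k, g(r(nil, e))).
Decompose g/1: X = b.
Bind X := b; no other remaining equation mentions X. Substituting into the earlier binding gives Q := b.
Decompose r/2: k = k,  Y2 = g(r(nil, e)).
Delete trivial equation k = k.
Bind Y2 := g(r(nil, e)). Substituting into the earlier binding gives T := r(g(r(nil, e)), zero).
MGU = { Q ↦ b, T ↦ r(g(r(nil, e)), zero), X ↦ b, Y2 ↦ g(r(nil, e)) }, so T ↦ r(g(r(nil, e)), zero).

r(g(r(nil, e)), zero)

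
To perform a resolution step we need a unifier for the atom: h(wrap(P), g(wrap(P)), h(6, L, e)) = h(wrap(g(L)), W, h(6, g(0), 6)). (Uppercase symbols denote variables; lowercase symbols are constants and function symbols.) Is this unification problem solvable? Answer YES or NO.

Decompose h/3: wrap(P) = wrap(g(L)),  g(wrap(P)) = W,  h(6, L, e) = h(6, g(0), 6).
Decompose wrap/1: P = g(L).
Bind P := g(L); substituting into the one remaining equation that mentions P gives: g(wrap(g(L))) = W.
Bind W := g(wrap(g(L))); no other remaining equation mentions W.
Decompose h/3: 6 = 6,  L = g(0),  e = 6.
Delete trivial equation 6 = 6.
Bind L := g(0); no other remaining equation mentions L. Substituting into the earlier bindings gives P := g(g(0)), W := g(wrap(g(g(0)))).
Clash: constants e and 6 differ; no unifier exists.

NO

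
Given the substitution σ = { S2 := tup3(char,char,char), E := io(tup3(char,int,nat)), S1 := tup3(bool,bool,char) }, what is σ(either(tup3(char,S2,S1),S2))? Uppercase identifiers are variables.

either(tup3(char,tup3(char,char,char),tup3(bool,bool,char)),tup3(char,char,char))

Replace each occurrence of S2 with tup3(char,char,char).
Replace each occurrence of S1 with tup3(bool,bool,char).
Result: either(tup3(char,tup3(char,char,char),tup3(bool,bool,char)),tup3(char,char,char)).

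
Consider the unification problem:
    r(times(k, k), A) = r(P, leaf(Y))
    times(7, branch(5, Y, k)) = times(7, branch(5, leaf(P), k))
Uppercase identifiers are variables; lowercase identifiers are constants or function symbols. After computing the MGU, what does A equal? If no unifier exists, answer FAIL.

leaf(leaf(times(k, k)))

Decompose r/2: times(k, k) = P,  A = leaf(Y).
Bind P := times(k, k); substituting into the one remaining equation that mentions P gives: times(7, branch(5, Y, k)) = times(7, branch(5, leaf(times(k, k)), k)).
Bind A := leaf(Y); no other remaining equation mentions A.
Decompose times/2: 7 = 7,  branch(5, Y, k) = branch(5, leaf(times(k, k)), k).
Delete trivial equation 7 = 7.
Decompose branch/3: 5 = 5,  Y = leaf(times(k, k)),  k = k.
Delete trivial equation 5 = 5.
Bind Y := leaf(times(k, k)); no other remaining equation mentions Y. Substituting into the earlier binding gives A := leaf(leaf(times(k, k))).
Delete trivial equation k = k.
MGU = { P := times(k, k), A := leaf(leaf(times(k, k))), Y := leaf(times(k, k)) }, so A := leaf(leaf(times(k, k))).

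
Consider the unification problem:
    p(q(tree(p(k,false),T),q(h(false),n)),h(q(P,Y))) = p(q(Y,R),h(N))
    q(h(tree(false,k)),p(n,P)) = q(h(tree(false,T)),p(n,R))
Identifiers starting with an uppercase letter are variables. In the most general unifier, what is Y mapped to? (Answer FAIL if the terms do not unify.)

tree(p(k,false),k)

Decompose p/2: q(tree(p(k,false),T),q(h(false),n)) = q(Y,R),  h(q(P,Y)) = h(N).
Decompose q/2: tree(p(k,false),T) = Y,  q(h(false),n) = R.
Bind Y := tree(p(k,false),T); substituting into the one remaining equation that mentions Y gives: h(q(P,tree(p(k,false),T))) = h(N).
Bind R := q(h(false),n); substituting into the one remaining equation that mentions R gives: q(h(tree(false,k)),p(n,P)) = q(h(tree(false,T)),p(n,q(h(false),n))).
Decompose h/1: q(P,tree(p(k,false),T)) = N.
Bind N := q(P,tree(p(k,false),T)); no other remaining equation mentions N.
Decompose q/2: h(tree(false,k)) = h(tree(false,T)),  p(n,P) = p(n,q(h(false),n)).
Decompose h/1: tree(false,k) = tree(false,T).
Decompose tree/2: false = false,  k = T.
Delete trivial equation false = false.
Bind T := k; no other remaining equation mentions T. Substituting into the earlier bindings gives Y := tree(p(k,false),k), N := q(P,tree(p(k,false),k)).
Decompose p/2: n = n,  P = q(h(false),n).
Delete trivial equation n = n.
Bind P := q(h(false),n). Substituting into the earlier binding gives N := q(q(h(false),n),tree(p(k,false),k)).
MGU = { Y := tree(p(k,false),k), R := q(h(false),n), N := q(q(h(false),n),tree(p(k,false),k)), T := k, P := q(h(false),n) }, so Y := tree(p(k,false),k).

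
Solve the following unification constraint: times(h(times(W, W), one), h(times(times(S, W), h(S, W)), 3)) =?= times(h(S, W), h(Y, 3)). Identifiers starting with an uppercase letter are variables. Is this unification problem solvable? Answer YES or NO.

Decompose times/2: h(times(W, W), one) =?= h(S, W),  h(times(times(S, W), h(S, W)), 3) =?= h(Y, 3).
Decompose h/2: times(W, W) =?= S,  one =?= W.
Bind S := times(W, W); substituting into the one remaining equation that mentions S gives: h(times(times(times(W, W), W), h(times(W, W), W)), 3) =?= h(Y, 3).
Bind W := one; substituting into the remaining equation gives: h(times(times(times(one, one), one), h(times(one, one), one)), 3) =?= h(Y, 3). Substituting into the earlier binding gives S := times(one, one).
Decompose h/2: times(times(times(one, one), one), h(times(one, one), one)) =?= Y,  3 =?= 3.
Bind Y := times(times(times(one, one), one), h(times(one, one), one)); no other remaining equation mentions Y.
Delete trivial equation 3 =?= 3.
No equations remain and no clash or occurs-check failure arose, so a unifier exists.

YES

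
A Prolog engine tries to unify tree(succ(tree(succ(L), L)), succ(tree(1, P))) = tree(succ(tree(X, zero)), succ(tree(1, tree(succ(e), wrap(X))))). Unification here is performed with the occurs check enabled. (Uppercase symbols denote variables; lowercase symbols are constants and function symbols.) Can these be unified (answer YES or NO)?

YES

Decompose tree/2: succ(tree(succ(L), L)) = succ(tree(X, zero)),  succ(tree(1, P)) = succ(tree(1, tree(succ(e), wrap(X)))).
Decompose succ/1: tree(succ(L), L) = tree(X, zero).
Decompose tree/2: succ(L) = X,  L = zero.
Bind X := succ(L); substituting into the one remaining equation that mentions X gives: succ(tree(1, P)) = succ(tree(1, tree(succ(e), wrap(succ(L))))).
Bind L := zero; substituting into the remaining equation gives: succ(tree(1, P)) = succ(tree(1, tree(succ(e), wrap(succ(zero))))). Substituting into the earlier binding gives X := succ(zero).
Decompose succ/1: tree(1, P) = tree(1, tree(succ(e), wrap(succ(zero)))).
Decompose tree/2: 1 = 1,  P = tree(succ(e), wrap(succ(zero))).
Delete trivial equation 1 = 1.
Bind P := tree(succ(e), wrap(succ(zero))).
No equations remain and no clash or occurs-check failure arose, so a unifier exists.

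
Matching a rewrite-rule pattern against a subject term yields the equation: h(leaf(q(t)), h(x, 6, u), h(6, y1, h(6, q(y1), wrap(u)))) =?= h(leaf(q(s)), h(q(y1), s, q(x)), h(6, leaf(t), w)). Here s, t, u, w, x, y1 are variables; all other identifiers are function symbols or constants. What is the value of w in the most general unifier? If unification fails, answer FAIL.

h(6, q(leaf(6)), wrap(q(q(leaf(6)))))

Decompose h/3: leaf(q(t)) =?= leaf(q(s)),  h(x, 6, u) =?= h(q(y1), s, q(x)),  h(6, y1, h(6, q(y1), wrap(u))) =?= h(6, leaf(t), w).
Decompose leaf/1: q(t) =?= q(s).
Decompose q/1: t =?= s.
Bind t := s; substituting into the one remaining equation that mentions t gives: h(6, y1, h(6, q(y1), wrap(u))) =?= h(6, leaf(s), w).
Decompose h/3: x =?= q(y1),  6 =?= s,  u =?= q(x).
Bind x := q(y1); substituting into the one remaining equation that mentions x gives: u =?= q(q(y1)).
Bind s := 6; substituting into the one remaining equation that mentions s gives: h(6, y1, h(6, q(y1), wrap(u))) =?= h(6, leaf(6), w). Substituting into the earlier binding gives t := 6.
Bind u := q(q(y1)); substituting into the remaining equation gives: h(6, y1, h(6, q(y1), wrap(q(q(y1))))) =?= h(6, leaf(6), w).
Decompose h/3: 6 =?= 6,  y1 =?= leaf(6),  h(6, q(y1), wrap(q(q(y1)))) =?= w.
Delete trivial equation 6 =?= 6.
Bind y1 := leaf(6); substituting into the remaining equation gives: h(6, q(leaf(6)), wrap(q(q(leaf(6))))) =?= w. Substituting into the earlier bindings gives x := q(leaf(6)), u := q(q(leaf(6))).
Bind w := h(6, q(leaf(6)), wrap(q(q(leaf(6))))).
MGU = { t := 6, x := q(leaf(6)), s := 6, u := q(q(leaf(6))), y1 := leaf(6), w := h(6, q(leaf(6)), wrap(q(q(leaf(6))))) }, so w := h(6, q(leaf(6)), wrap(q(q(leaf(6))))).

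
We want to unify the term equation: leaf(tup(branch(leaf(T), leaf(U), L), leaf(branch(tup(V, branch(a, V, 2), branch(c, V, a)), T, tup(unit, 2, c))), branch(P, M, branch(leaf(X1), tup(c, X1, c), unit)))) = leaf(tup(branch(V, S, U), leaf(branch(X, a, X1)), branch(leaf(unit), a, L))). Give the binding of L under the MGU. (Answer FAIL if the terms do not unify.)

Decompose leaf/1: tup(branch(leaf(T), leaf(U), L), leaf(branch(tup(V, branch(a, V, 2), branch(c, V, a)), T, tup(unit, 2, c))), branch(P, M, branch(leaf(X1), tup(c, X1, c), unit))) = tup(branch(V, S, U), leaf(branch(X, a, X1)), branch(leaf(unit), a, L)).
Decompose tup/3: branch(leaf(T), leaf(U), L) = branch(V, S, U),  leaf(branch(tup(V, branch(a, V, 2), branch(c, V, a)), T, tup(unit, 2, c))) = leaf(branch(X, a, X1)),  branch(P, M, branch(leaf(X1), tup(c, X1, c), unit)) = branch(leaf(unit), a, L).
Decompose branch/3: leaf(T) = V,  leaf(U) = S,  L = U.
Bind V := leaf(T); substituting into the one remaining equation that mentions V gives: leaf(branch(tup(leaf(T), branch(a, leaf(T), 2), branch(c, leaf(T), a)), T, tup(unit, 2, c))) = leaf(branch(X, a, X1)).
Bind S := leaf(U); no other remaining equation mentions S.
Bind L := U; substituting into the one remaining equation that mentions L gives: branch(P, M, branch(leaf(X1), tup(c, X1, c), unit)) = branch(leaf(unit), a, U).
Decompose leaf/1: branch(tup(leaf(T), branch(a, leaf(T), 2), branch(c, leaf(T), a)), T, tup(unit, 2, c)) = branch(X, a, X1).
Decompose branch/3: tup(leaf(T), branch(a, leaf(T), 2), branch(c, leaf(T), a)) = X,  T = a,  tup(unit, 2, c) = X1.
Bind X := tup(leaf(T), branch(a, leaf(T), 2), branch(c, leaf(T), a)); no other remaining equation mentions X.
Bind T := a; no other remaining equation mentions T. Substituting into the earlier bindings gives V := leaf(a), X := tup(leaf(a), branch(a, leaf(a), 2), branch(c, leaf(a), a)).
Bind X1 := tup(unit, 2, c); substituting into the remaining equation gives: branch(P, M, branch(leaf(tup(unit, 2, c)), tup(c, tup(unit, 2, c), c), unit)) = branch(leaf(unit), a, U).
Decompose branch/3: P = leaf(unit),  M = a,  branch(leaf(tup(unit, 2, c)), tup(c, tup(unit, 2, c), c), unit) = U.
Bind P := leaf(unit); no other remaining equation mentions P.
Bind M := a; no other remaining equation mentions M.
Bind U := branch(leaf(tup(unit, 2, c)), tup(c, tup(unit, 2, c), c), unit). Substituting into the earlier bindings gives S := leaf(branch(leaf(tup(unit, 2, c)), tup(c, tup(unit, 2, c), c), unit)), L := branch(leaf(tup(unit, 2, c)), tup(c, tup(unit, 2, c), c), unit).
MGU = { V -> leaf(a), S -> leaf(branch(leaf(tup(unit, 2, c)), tup(c, tup(unit, 2, c), c), unit)), L -> branch(leaf(tup(unit, 2, c)), tup(c, tup(unit, 2, c), c), unit), X -> tup(leaf(a), branch(a, leaf(a), 2), branch(c, leaf(a), a)), T -> a, X1 -> tup(unit, 2, c), P -> leaf(unit), M -> a, U -> branch(leaf(tup(unit, 2, c)), tup(c, tup(unit, 2, c), c), unit) }, so L -> branch(leaf(tup(unit, 2, c)), tup(c, tup(unit, 2, c), c), unit).

branch(leaf(tup(unit, 2, c)), tup(c, tup(unit, 2, c), c), unit)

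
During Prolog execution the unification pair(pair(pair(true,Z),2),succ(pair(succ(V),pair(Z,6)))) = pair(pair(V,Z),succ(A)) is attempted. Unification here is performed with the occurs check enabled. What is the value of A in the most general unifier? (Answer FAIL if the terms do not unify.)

Decompose pair/2: pair(pair(true,Z),2) = pair(V,Z),  succ(pair(succ(V),pair(Z,6))) = succ(A).
Decompose pair/2: pair(true,Z) = V,  2 = Z.
Bind V := pair(true,Z); substituting into the one remaining equation that mentions V gives: succ(pair(succ(pair(true,Z)),pair(Z,6))) = succ(A).
Bind Z := 2; substituting into the remaining equation gives: succ(pair(succ(pair(true,2)),pair(2,6))) = succ(A). Substituting into the earlier binding gives V := pair(true,2).
Decompose succ/1: pair(succ(pair(true,2)),pair(2,6)) = A.
Bind A := pair(succ(pair(true,2)),pair(2,6)).
MGU = { V -> pair(true,2), Z -> 2, A -> pair(succ(pair(true,2)),pair(2,6)) }, so A -> pair(succ(pair(true,2)),pair(2,6)).

pair(succ(pair(true,2)),pair(2,6))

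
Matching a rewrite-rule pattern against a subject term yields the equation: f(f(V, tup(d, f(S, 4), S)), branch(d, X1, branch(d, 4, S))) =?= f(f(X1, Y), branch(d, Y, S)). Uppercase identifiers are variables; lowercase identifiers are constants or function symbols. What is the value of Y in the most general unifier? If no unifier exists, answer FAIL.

Decompose f/2: f(V, tup(d, f(S, 4), S)) =?= f(X1, Y),  branch(d, X1, branch(d, 4, S)) =?= branch(d, Y, S).
Decompose f/2: V =?= X1,  tup(d, f(S, 4), S) =?= Y.
Bind V := X1; no other remaining equation mentions V.
Bind Y := tup(d, f(S, 4), S); substituting into the remaining equation gives: branch(d, X1, branch(d, 4, S)) =?= branch(d, tup(d, f(S, 4), S), S).
Decompose branch/3: d =?= d,  X1 =?= tup(d, f(S, 4), S),  branch(d, 4, S) =?= S.
Delete trivial equation d =?= d.
Bind X1 := tup(d, f(S, 4), S); no other remaining equation mentions X1. Substituting into the earlier binding gives V := tup(d, f(S, 4), S).
Occurs check fails: S occurs in branch(d, 4, S); the equation S =?= branch(d, 4, S) has no finite solution.

FAIL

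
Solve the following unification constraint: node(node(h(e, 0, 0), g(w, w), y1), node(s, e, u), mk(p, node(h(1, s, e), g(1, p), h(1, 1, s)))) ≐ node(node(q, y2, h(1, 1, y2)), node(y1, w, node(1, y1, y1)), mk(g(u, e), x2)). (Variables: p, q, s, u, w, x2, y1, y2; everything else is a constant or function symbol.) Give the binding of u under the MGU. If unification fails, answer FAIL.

Decompose node/3: node(h(e, 0, 0), g(w, w), y1) ≐ node(q, y2, h(1, 1, y2)),  node(s, e, u) ≐ node(y1, w, node(1, y1, y1)),  mk(p, node(h(1, s, e), g(1, p), h(1, 1, s))) ≐ mk(g(u, e), x2).
Decompose node/3: h(e, 0, 0) ≐ q,  g(w, w) ≐ y2,  y1 ≐ h(1, 1, y2).
Bind q := h(e, 0, 0); no other remaining equation mentions q.
Bind y2 := g(w, w); substituting into the one remaining equation that mentions y2 gives: y1 ≐ h(1, 1, g(w, w)).
Bind y1 := h(1, 1, g(w, w)); substituting into the one remaining equation that mentions y1 gives: node(s, e, u) ≐ node(h(1, 1, g(w, w)), w, node(1, h(1, 1, g(w, w)), h(1, 1, g(w, w)))).
Decompose node/3: s ≐ h(1, 1, g(w, w)),  e ≐ w,  u ≐ node(1, h(1, 1, g(w, w)), h(1, 1, g(w, w))).
Bind s := h(1, 1, g(w, w)); substituting into the one remaining equation that mentions s gives: mk(p, node(h(1, h(1, 1, g(w, w)), e), g(1, p), h(1, 1, h(1, 1, g(w, w))))) ≐ mk(g(u, e), x2).
Bind w := e; substituting into the remaining equations gives: u ≐ node(1, h(1, 1, g(e, e)), h(1, 1, g(e, e))),  mk(p, node(h(1, h(1, 1, g(e, e)), e), g(1, p), h(1, 1, h(1, 1, g(e, e))))) ≐ mk(g(u, e), x2). Substituting into the earlier bindings gives y2 := g(e, e), y1 := h(1, 1, g(e, e)), s := h(1, 1, g(e, e)).
Bind u := node(1, h(1, 1, g(e, e)), h(1, 1, g(e, e))); substituting into the remaining equation gives: mk(p, node(h(1, h(1, 1, g(e, e)), e), g(1, p), h(1, 1, h(1, 1, g(e, e))))) ≐ mk(g(node(1, h(1, 1, g(e, e)), h(1, 1, g(e, e))), e), x2).
Decompose mk/2: p ≐ g(node(1, h(1, 1, g(e, e)), h(1, 1, g(e, e))), e),  node(h(1, h(1, 1, g(e, e)), e), g(1, p), h(1, 1, h(1, 1, g(e, e)))) ≐ x2.
Bind p := g(node(1, h(1, 1, g(e, e)), h(1, 1, g(e, e))), e); substituting into the remaining equation gives: node(h(1, h(1, 1, g(e, e)), e), g(1, g(node(1, h(1, 1, g(e, e)), h(1, 1, g(e, e))), e)), h(1, 1, h(1, 1, g(e, e)))) ≐ x2.
Bind x2 := node(h(1, h(1, 1, g(e, e)), e), g(1, g(node(1, h(1, 1, g(e, e)), h(1, 1, g(e, e))), e)), h(1, 1, h(1, 1, g(e, e)))).
MGU = { q -> h(e, 0, 0), y2 -> g(e, e), y1 -> h(1, 1, g(e, e)), s -> h(1, 1, g(e, e)), w -> e, u -> node(1, h(1, 1, g(e, e)), h(1, 1, g(e, e))), p -> g(node(1, h(1, 1, g(e, e)), h(1, 1, g(e, e))), e), x2 -> node(h(1, h(1, 1, g(e, e)), e), g(1, g(node(1, h(1, 1, g(e, e)), h(1, 1, g(e, e))), e)), h(1, 1, h(1, 1, g(e, e)))) }, so u -> node(1, h(1, 1, g(e, e)), h(1, 1, g(e, e))).

node(1, h(1, 1, g(e, e)), h(1, 1, g(e, e)))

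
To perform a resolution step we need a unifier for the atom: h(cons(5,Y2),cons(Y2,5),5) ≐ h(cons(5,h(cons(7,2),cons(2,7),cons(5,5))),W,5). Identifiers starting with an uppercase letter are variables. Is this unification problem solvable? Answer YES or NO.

YES

Decompose h/3: cons(5,Y2) ≐ cons(5,h(cons(7,2),cons(2,7),cons(5,5))),  cons(Y2,5) ≐ W,  5 ≐ 5.
Decompose cons/2: 5 ≐ 5,  Y2 ≐ h(cons(7,2),cons(2,7),cons(5,5)).
Delete trivial equation 5 ≐ 5.
Bind Y2 := h(cons(7,2),cons(2,7),cons(5,5)); substituting into the one remaining equation that mentions Y2 gives: cons(h(cons(7,2),cons(2,7),cons(5,5)),5) ≐ W.
Bind W := cons(h(cons(7,2),cons(2,7),cons(5,5)),5); no other remaining equation mentions W.
Delete trivial equation 5 ≐ 5.
No equations remain and no clash or occurs-check failure arose, so a unifier exists.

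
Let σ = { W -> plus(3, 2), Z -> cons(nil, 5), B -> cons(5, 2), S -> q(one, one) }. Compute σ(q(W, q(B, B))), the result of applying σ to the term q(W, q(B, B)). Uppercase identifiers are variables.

q(plus(3, 2), q(cons(5, 2), cons(5, 2)))

Replace each occurrence of W with plus(3, 2).
Replace each occurrence of B with cons(5, 2).
Result: q(plus(3, 2), q(cons(5, 2), cons(5, 2))).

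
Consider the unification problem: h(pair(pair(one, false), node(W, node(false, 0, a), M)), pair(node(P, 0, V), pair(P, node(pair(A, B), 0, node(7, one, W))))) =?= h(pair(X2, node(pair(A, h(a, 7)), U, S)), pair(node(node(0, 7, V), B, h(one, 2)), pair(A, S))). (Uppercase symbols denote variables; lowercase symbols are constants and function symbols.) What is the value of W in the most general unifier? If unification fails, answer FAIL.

pair(node(0, 7, h(one, 2)), h(a, 7))

Decompose h/2: pair(pair(one, false), node(W, node(false, 0, a), M)) =?= pair(X2, node(pair(A, h(a, 7)), U, S)),  pair(node(P, 0, V), pair(P, node(pair(A, B), 0, node(7, one, W)))) =?= pair(node(node(0, 7, V), B, h(one, 2)), pair(A, S)).
Decompose pair/2: pair(one, false) =?= X2,  node(W, node(false, 0, a), M) =?= node(pair(A, h(a, 7)), U, S).
Bind X2 := pair(one, false); no other remaining equation mentions X2.
Decompose node/3: W =?= pair(A, h(a, 7)),  node(false, 0, a) =?= U,  M =?= S.
Bind W := pair(A, h(a, 7)); substituting into the one remaining equation that mentions W gives: pair(node(P, 0, V), pair(P, node(pair(A, B), 0, node(7, one, pair(A, h(a, 7)))))) =?= pair(node(node(0, 7, V), B, h(one, 2)), pair(A, S)).
Bind U := node(false, 0, a); no other remaining equation mentions U.
Bind M := S; no other remaining equation mentions M.
Decompose pair/2: node(P, 0, V) =?= node(node(0, 7, V), B, h(one, 2)),  pair(P, node(pair(A, B), 0, node(7, one, pair(A, h(a, 7))))) =?= pair(A, S).
Decompose node/3: P =?= node(0, 7, V),  0 =?= B,  V =?= h(one, 2).
Bind P := node(0, 7, V); substituting into the one remaining equation that mentions P gives: pair(node(0, 7, V), node(pair(A, B), 0, node(7, one, pair(A, h(a, 7))))) =?= pair(A, S).
Bind B := 0; substituting into the one remaining equation that mentions B gives: pair(node(0, 7, V), node(pair(A, 0), 0, node(7, one, pair(A, h(a, 7))))) =?= pair(A, S).
Bind V := h(one, 2); substituting into the remaining equation gives: pair(node(0, 7, h(one, 2)), node(pair(A, 0), 0, node(7, one, pair(A, h(a, 7))))) =?= pair(A, S). Substituting into the earlier binding gives P := node(0, 7, h(one, 2)).
Decompose pair/2: node(0, 7, h(one, 2)) =?= A,  node(pair(A, 0), 0, node(7, one, pair(A, h(a, 7)))) =?= S.
Bind A := node(0, 7, h(one, 2)); substituting into the remaining equation gives: node(pair(node(0, 7, h(one, 2)), 0), 0, node(7, one, pair(node(0, 7, h(one, 2)), h(a, 7)))) =?= S. Substituting into the earlier binding gives W := pair(node(0, 7, h(one, 2)), h(a, 7)).
Bind S := node(pair(node(0, 7, h(one, 2)), 0), 0, node(7, one, pair(node(0, 7, h(one, 2)), h(a, 7)))). Substituting into the earlier binding gives M := node(pair(node(0, 7, h(one, 2)), 0), 0, node(7, one, pair(node(0, 7, h(one, 2)), h(a, 7)))).
MGU = { X2 -> pair(one, false), W -> pair(node(0, 7, h(one, 2)), h(a, 7)), U -> node(false, 0, a), M -> node(pair(node(0, 7, h(one, 2)), 0), 0, node(7, one, pair(node(0, 7, h(one, 2)), h(a, 7)))), P -> node(0, 7, h(one, 2)), B -> 0, V -> h(one, 2), A -> node(0, 7, h(one, 2)), S -> node(pair(node(0, 7, h(one, 2)), 0), 0, node(7, one, pair(node(0, 7, h(one, 2)), h(a, 7)))) }, so W -> pair(node(0, 7, h(one, 2)), h(a, 7)).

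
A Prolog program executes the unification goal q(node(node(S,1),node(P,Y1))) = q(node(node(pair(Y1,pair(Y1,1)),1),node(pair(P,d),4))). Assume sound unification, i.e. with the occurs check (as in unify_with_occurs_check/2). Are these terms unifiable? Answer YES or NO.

NO

Decompose q/1: node(node(S,1),node(P,Y1)) = node(node(pair(Y1,pair(Y1,1)),1),node(pair(P,d),4)).
Decompose node/2: node(S,1) = node(pair(Y1,pair(Y1,1)),1),  node(P,Y1) = node(pair(P,d),4).
Decompose node/2: S = pair(Y1,pair(Y1,1)),  1 = 1.
Bind S := pair(Y1,pair(Y1,1)); no other remaining equation mentions S.
Delete trivial equation 1 = 1.
Decompose node/2: P = pair(P,d),  Y1 = 4.
Occurs check fails: P occurs in pair(P,d); the equation P = pair(P,d) has no finite solution.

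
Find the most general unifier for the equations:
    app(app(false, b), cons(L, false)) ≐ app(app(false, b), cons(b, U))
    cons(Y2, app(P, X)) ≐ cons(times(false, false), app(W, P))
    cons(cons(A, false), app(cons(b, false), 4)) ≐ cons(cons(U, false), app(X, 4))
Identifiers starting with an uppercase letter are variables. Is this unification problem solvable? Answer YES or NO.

YES

Decompose app/2: app(false, b) ≐ app(false, b),  cons(L, false) ≐ cons(b, U).
Delete trivial equation app(false, b) ≐ app(false, b).
Decompose cons/2: L ≐ b,  false ≐ U.
Bind L := b; no other remaining equation mentions L.
Bind U := false; substituting into the one remaining equation that mentions U gives: cons(cons(A, false), app(cons(b, false), 4)) ≐ cons(cons(false, false), app(X, 4)).
Decompose cons/2: Y2 ≐ times(false, false),  app(P, X) ≐ app(W, P).
Bind Y2 := times(false, false); no other remaining equation mentions Y2.
Decompose app/2: P ≐ W,  X ≐ P.
Bind P := W; substituting into the one remaining equation that mentions P gives: X ≐ W.
Bind X := W; substituting into the remaining equation gives: cons(cons(A, false), app(cons(b, false), 4)) ≐ cons(cons(false, false), app(W, 4)).
Decompose cons/2: cons(A, false) ≐ cons(false, false),  app(cons(b, false), 4) ≐ app(W, 4).
Decompose cons/2: A ≐ false,  false ≐ false.
Bind A := false; no other remaining equation mentions A.
Delete trivial equation false ≐ false.
Decompose app/2: cons(b, false) ≐ W,  4 ≐ 4.
Bind W := cons(b, false); no other remaining equation mentions W. Substituting into the earlier bindings gives P := cons(b, false), X := cons(b, false).
Delete trivial equation 4 ≐ 4.
No equations remain and no clash or occurs-check failure arose, so a unifier exists.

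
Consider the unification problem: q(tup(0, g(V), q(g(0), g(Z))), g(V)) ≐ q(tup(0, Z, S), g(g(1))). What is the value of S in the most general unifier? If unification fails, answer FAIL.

q(g(0), g(g(g(1))))

Decompose q/2: tup(0, g(V), q(g(0), g(Z))) ≐ tup(0, Z, S),  g(V) ≐ g(g(1)).
Decompose tup/3: 0 ≐ 0,  g(V) ≐ Z,  q(g(0), g(Z)) ≐ S.
Delete trivial equation 0 ≐ 0.
Bind Z := g(V); substituting into the one remaining equation that mentions Z gives: q(g(0), g(g(V))) ≐ S.
Bind S := q(g(0), g(g(V))); no other remaining equation mentions S.
Decompose g/1: V ≐ g(1).
Bind V := g(1). Substituting into the earlier bindings gives Z := g(g(1)), S := q(g(0), g(g(g(1)))).
MGU = { Z := g(g(1)), S := q(g(0), g(g(g(1)))), V := g(1) }, so S := q(g(0), g(g(g(1)))).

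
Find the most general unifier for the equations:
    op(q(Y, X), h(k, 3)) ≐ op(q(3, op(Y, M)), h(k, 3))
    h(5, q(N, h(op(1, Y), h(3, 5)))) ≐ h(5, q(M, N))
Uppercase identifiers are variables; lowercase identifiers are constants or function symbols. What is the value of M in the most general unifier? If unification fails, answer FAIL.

Decompose op/2: q(Y, X) ≐ q(3, op(Y, M)),  h(k, 3) ≐ h(k, 3).
Decompose q/2: Y ≐ 3,  X ≐ op(Y, M).
Bind Y := 3; substituting into the 2 remaining equations that mention Y gives: X ≐ op(3, M),  h(5, q(N, h(op(1, 3), h(3, 5)))) ≐ h(5, q(M, N)).
Bind X := op(3, M); no other remaining equation mentions X.
Delete trivial equation h(k, 3) ≐ h(k, 3).
Decompose h/2: 5 ≐ 5,  q(N, h(op(1, 3), h(3, 5))) ≐ q(M, N).
Delete trivial equation 5 ≐ 5.
Decompose q/2: N ≐ M,  h(op(1, 3), h(3, 5)) ≐ N.
Bind N := M; substituting into the remaining equation gives: h(op(1, 3), h(3, 5)) ≐ M.
Bind M := h(op(1, 3), h(3, 5)). Substituting into the earlier bindings gives X := op(3, h(op(1, 3), h(3, 5))), N := h(op(1, 3), h(3, 5)).
MGU = { Y -> 3, X -> op(3, h(op(1, 3), h(3, 5))), N -> h(op(1, 3), h(3, 5)), M -> h(op(1, 3), h(3, 5)) }, so M -> h(op(1, 3), h(3, 5)).

h(op(1, 3), h(3, 5))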